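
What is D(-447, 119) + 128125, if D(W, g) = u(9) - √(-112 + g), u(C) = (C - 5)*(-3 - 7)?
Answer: 128085 - √7 ≈ 1.2808e+5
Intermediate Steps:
u(C) = 50 - 10*C (u(C) = (-5 + C)*(-10) = 50 - 10*C)
D(W, g) = -40 - √(-112 + g) (D(W, g) = (50 - 10*9) - √(-112 + g) = (50 - 90) - √(-112 + g) = -40 - √(-112 + g))
D(-447, 119) + 128125 = (-40 - √(-112 + 119)) + 128125 = (-40 - √7) + 128125 = 128085 - √7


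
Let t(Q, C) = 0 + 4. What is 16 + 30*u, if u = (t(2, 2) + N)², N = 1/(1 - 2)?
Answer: 286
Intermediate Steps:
t(Q, C) = 4
N = -1 (N = 1/(-1) = -1)
u = 9 (u = (4 - 1)² = 3² = 9)
16 + 30*u = 16 + 30*9 = 16 + 270 = 286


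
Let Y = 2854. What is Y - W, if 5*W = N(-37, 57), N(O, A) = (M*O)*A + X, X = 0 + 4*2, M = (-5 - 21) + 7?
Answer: -25809/5 ≈ -5161.8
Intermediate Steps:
M = -19 (M = -26 + 7 = -19)
X = 8 (X = 0 + 8 = 8)
N(O, A) = 8 - 19*A*O (N(O, A) = (-19*O)*A + 8 = -19*A*O + 8 = 8 - 19*A*O)
W = 40079/5 (W = (8 - 19*57*(-37))/5 = (8 + 40071)/5 = (⅕)*40079 = 40079/5 ≈ 8015.8)
Y - W = 2854 - 1*40079/5 = 2854 - 40079/5 = -25809/5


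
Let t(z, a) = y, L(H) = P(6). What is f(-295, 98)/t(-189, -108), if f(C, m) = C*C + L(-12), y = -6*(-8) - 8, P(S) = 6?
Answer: 87031/40 ≈ 2175.8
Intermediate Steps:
L(H) = 6
y = 40 (y = 48 - 8 = 40)
t(z, a) = 40
f(C, m) = 6 + C**2 (f(C, m) = C*C + 6 = C**2 + 6 = 6 + C**2)
f(-295, 98)/t(-189, -108) = (6 + (-295)**2)/40 = (6 + 87025)*(1/40) = 87031*(1/40) = 87031/40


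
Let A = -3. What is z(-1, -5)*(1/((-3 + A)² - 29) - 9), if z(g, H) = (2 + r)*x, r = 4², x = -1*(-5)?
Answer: -5580/7 ≈ -797.14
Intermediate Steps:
x = 5
r = 16
z(g, H) = 90 (z(g, H) = (2 + 16)*5 = 18*5 = 90)
z(-1, -5)*(1/((-3 + A)² - 29) - 9) = 90*(1/((-3 - 3)² - 29) - 9) = 90*(1/((-6)² - 29) - 9) = 90*(1/(36 - 29) - 9) = 90*(1/7 - 9) = 90*(⅐ - 9) = 90*(-62/7) = -5580/7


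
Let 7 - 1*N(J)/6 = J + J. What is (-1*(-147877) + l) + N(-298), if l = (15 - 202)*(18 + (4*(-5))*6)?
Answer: 170569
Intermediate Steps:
N(J) = 42 - 12*J (N(J) = 42 - 6*(J + J) = 42 - 12*J)
l = 19074 (l = -187*(18 - 20*6) = -187*(18 - 120) = -187*(-102) = 19074)
(-1*(-147877) + l) + N(-298) = (-1*(-147877) + 19074) + (42 - 12*(-298)) = (147877 + 19074) + (42 + 3576) = 166951 + 3618 = 170569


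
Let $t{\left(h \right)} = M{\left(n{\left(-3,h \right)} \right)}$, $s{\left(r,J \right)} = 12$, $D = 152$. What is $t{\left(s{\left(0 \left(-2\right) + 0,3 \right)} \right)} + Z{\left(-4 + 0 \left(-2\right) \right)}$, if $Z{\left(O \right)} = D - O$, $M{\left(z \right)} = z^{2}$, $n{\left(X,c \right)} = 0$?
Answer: $156$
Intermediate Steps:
$t{\left(h \right)} = 0$ ($t{\left(h \right)} = 0^{2} = 0$)
$Z{\left(O \right)} = 152 - O$
$t{\left(s{\left(0 \left(-2\right) + 0,3 \right)} \right)} + Z{\left(-4 + 0 \left(-2\right) \right)} = 0 + \left(152 - \left(-4 + 0 \left(-2\right)\right)\right) = 0 + \left(152 - \left(-4 + 0\right)\right) = 0 + \left(152 - -4\right) = 0 + \left(152 + 4\right) = 0 + 156 = 156$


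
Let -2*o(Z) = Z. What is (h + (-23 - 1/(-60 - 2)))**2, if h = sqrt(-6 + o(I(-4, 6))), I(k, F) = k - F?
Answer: 2026781/3844 - 1425*I/31 ≈ 527.26 - 45.968*I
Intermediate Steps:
o(Z) = -Z/2
h = I (h = sqrt(-6 - (-4 - 1*6)/2) = sqrt(-6 - (-4 - 6)/2) = sqrt(-6 - 1/2*(-10)) = sqrt(-6 + 5) = sqrt(-1) = I ≈ 1.0*I)
(h + (-23 - 1/(-60 - 2)))**2 = (I + (-23 - 1/(-60 - 2)))**2 = (I + (-23 - 1/(-62)))**2 = (I + (-23 - 1*(-1/62)))**2 = (I + (-23 + 1/62))**2 = (I - 1425/62)**2 = (-1425/62 + I)**2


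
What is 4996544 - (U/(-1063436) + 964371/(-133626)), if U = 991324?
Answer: 59168628813831397/11841891578 ≈ 4.9966e+6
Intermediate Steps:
4996544 - (U/(-1063436) + 964371/(-133626)) = 4996544 - (991324/(-1063436) + 964371/(-133626)) = 4996544 - (991324*(-1/1063436) + 964371*(-1/133626)) = 4996544 - (-247831/265859 - 321457/44542) = 4996544 - 1*(-96501124965/11841891578) = 4996544 + 96501124965/11841891578 = 59168628813831397/11841891578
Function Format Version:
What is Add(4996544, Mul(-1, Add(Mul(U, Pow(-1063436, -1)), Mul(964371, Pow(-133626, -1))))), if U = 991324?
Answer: Rational(59168628813831397, 11841891578) ≈ 4.9966e+6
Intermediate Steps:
Add(4996544, Mul(-1, Add(Mul(U, Pow(-1063436, -1)), Mul(964371, Pow(-133626, -1))))) = Add(4996544, Mul(-1, Add(Mul(991324, Pow(-1063436, -1)), Mul(964371, Pow(-133626, -1))))) = Add(4996544, Mul(-1, Add(Mul(991324, Rational(-1, 1063436)), Mul(964371, Rational(-1, 133626))))) = Add(4996544, Mul(-1, Add(Rational(-247831, 265859), Rational(-321457, 44542)))) = Add(4996544, Mul(-1, Rational(-96501124965, 11841891578))) = Add(4996544, Rational(96501124965, 11841891578)) = Rational(59168628813831397, 11841891578)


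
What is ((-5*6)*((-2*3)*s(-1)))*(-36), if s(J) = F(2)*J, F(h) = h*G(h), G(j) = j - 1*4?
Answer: -25920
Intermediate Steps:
G(j) = -4 + j (G(j) = j - 4 = -4 + j)
F(h) = h*(-4 + h)
s(J) = -4*J (s(J) = (2*(-4 + 2))*J = (2*(-2))*J = -4*J)
((-5*6)*((-2*3)*s(-1)))*(-36) = ((-5*6)*((-2*3)*(-4*(-1))))*(-36) = -(-180)*4*(-36) = -30*(-24)*(-36) = 720*(-36) = -25920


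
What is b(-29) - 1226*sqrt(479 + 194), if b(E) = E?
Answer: -29 - 1226*sqrt(673) ≈ -31834.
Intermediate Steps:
b(-29) - 1226*sqrt(479 + 194) = -29 - 1226*sqrt(479 + 194) = -29 - 1226*sqrt(673)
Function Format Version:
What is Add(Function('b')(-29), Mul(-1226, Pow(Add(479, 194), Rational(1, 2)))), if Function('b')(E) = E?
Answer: Add(-29, Mul(-1226, Pow(673, Rational(1, 2)))) ≈ -31834.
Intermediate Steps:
Add(Function('b')(-29), Mul(-1226, Pow(Add(479, 194), Rational(1, 2)))) = Add(-29, Mul(-1226, Pow(Add(479, 194), Rational(1, 2)))) = Add(-29, Mul(-1226, Pow(673, Rational(1, 2))))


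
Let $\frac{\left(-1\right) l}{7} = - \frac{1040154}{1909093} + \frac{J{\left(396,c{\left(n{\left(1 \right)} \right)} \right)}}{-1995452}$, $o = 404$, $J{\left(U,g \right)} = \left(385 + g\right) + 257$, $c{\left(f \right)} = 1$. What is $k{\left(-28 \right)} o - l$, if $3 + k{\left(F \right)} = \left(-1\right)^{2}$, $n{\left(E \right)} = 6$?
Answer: $- \frac{3092616418073937}{3809503445036} \approx -811.82$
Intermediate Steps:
$k{\left(F \right)} = -2$ ($k{\left(F \right)} = -3 + \left(-1\right)^{2} = -3 + 1 = -2$)
$J{\left(U,g \right)} = 642 + g$
$l = \frac{14537634484849}{3809503445036}$ ($l = - 7 \left(- \frac{1040154}{1909093} + \frac{642 + 1}{-1995452}\right) = - 7 \left(\left(-1040154\right) \frac{1}{1909093} + 643 \left(- \frac{1}{1995452}\right)\right) = - 7 \left(- \frac{1040154}{1909093} - \frac{643}{1995452}\right) = \left(-7\right) \left(- \frac{2076804926407}{3809503445036}\right) = \frac{14537634484849}{3809503445036} \approx 3.8162$)
$k{\left(-28 \right)} o - l = \left(-2\right) 404 - \frac{14537634484849}{3809503445036} = -808 - \frac{14537634484849}{3809503445036} = - \frac{3092616418073937}{3809503445036}$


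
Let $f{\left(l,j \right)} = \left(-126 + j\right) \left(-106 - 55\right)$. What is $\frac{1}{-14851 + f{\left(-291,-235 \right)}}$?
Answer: $\frac{1}{43270} \approx 2.3111 \cdot 10^{-5}$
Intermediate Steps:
$f{\left(l,j \right)} = 20286 - 161 j$ ($f{\left(l,j \right)} = \left(-126 + j\right) \left(-161\right) = 20286 - 161 j$)
$\frac{1}{-14851 + f{\left(-291,-235 \right)}} = \frac{1}{-14851 + \left(20286 - -37835\right)} = \frac{1}{-14851 + \left(20286 + 37835\right)} = \frac{1}{-14851 + 58121} = \frac{1}{43270}$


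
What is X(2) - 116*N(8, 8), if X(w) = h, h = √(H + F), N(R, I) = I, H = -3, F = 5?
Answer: -928 + √2 ≈ -926.59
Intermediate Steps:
h = √2 (h = √(-3 + 5) = √2 ≈ 1.4142)
X(w) = √2
X(2) - 116*N(8, 8) = √2 - 116*8 = √2 - 928 = -928 + √2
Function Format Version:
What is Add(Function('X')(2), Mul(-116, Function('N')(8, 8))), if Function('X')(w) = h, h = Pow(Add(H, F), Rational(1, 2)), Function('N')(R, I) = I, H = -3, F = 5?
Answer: Add(-928, Pow(2, Rational(1, 2))) ≈ -926.59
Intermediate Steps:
h = Pow(2, Rational(1, 2)) (h = Pow(Add(-3, 5), Rational(1, 2)) = Pow(2, Rational(1, 2)) ≈ 1.4142)
Function('X')(w) = Pow(2, Rational(1, 2))
Add(Function('X')(2), Mul(-116, Function('N')(8, 8))) = Add(Pow(2, Rational(1, 2)), Mul(-116, 8)) = Add(Pow(2, Rational(1, 2)), -928) = Add(-928, Pow(2, Rational(1, 2)))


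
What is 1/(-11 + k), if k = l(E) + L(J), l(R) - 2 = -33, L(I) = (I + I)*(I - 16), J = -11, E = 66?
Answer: 1/552 ≈ 0.0018116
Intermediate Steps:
L(I) = 2*I*(-16 + I) (L(I) = (2*I)*(-16 + I) = 2*I*(-16 + I))
l(R) = -31 (l(R) = 2 - 33 = -31)
k = 563 (k = -31 + 2*(-11)*(-16 - 11) = -31 + 2*(-11)*(-27) = -31 + 594 = 563)
1/(-11 + k) = 1/(-11 + 563) = 1/552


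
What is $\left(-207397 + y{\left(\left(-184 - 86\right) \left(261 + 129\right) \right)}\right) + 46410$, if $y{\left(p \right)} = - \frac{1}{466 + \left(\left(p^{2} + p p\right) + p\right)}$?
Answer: $- \frac{3570059812748843}{22176075166} \approx -1.6099 \cdot 10^{5}$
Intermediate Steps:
$y{\left(p \right)} = - \frac{1}{466 + p + 2 p^{2}}$ ($y{\left(p \right)} = - \frac{1}{466 + \left(\left(p^{2} + p^{2}\right) + p\right)} = - \frac{1}{466 + \left(2 p^{2} + p\right)} = - \frac{1}{466 + \left(p + 2 p^{2}\right)} = - \frac{1}{466 + p + 2 p^{2}}$)
$\left(-207397 + y{\left(\left(-184 - 86\right) \left(261 + 129\right) \right)}\right) + 46410 = \left(-207397 - \frac{1}{466 + \left(-184 - 86\right) \left(261 + 129\right) + 2 \left(\left(-184 - 86\right) \left(261 + 129\right)\right)^{2}}\right) + 46410 = \left(-207397 - \frac{1}{466 - 105300 + 2 \left(\left(-270\right) 390\right)^{2}}\right) + 46410 = \left(-207397 - \frac{1}{466 - 105300 + 2 \left(-105300\right)^{2}}\right) + 46410 = \left(-207397 - \frac{1}{466 - 105300 + 2 \cdot 11088090000}\right) + 46410 = \left(-207397 - \frac{1}{466 - 105300 + 22176180000}\right) + 46410 = \left(-207397 - \frac{1}{22176075166}\right) + 46410 = - \frac{4599251461202903}{22176075166} + 46410 = - \frac{3570059812748843}{22176075166}$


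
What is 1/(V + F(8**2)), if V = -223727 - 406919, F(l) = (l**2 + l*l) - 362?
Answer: -1/622816 ≈ -1.6056e-6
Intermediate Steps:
F(l) = -362 + 2*l**2 (F(l) = (l**2 + l**2) - 362 = 2*l**2 - 362 = -362 + 2*l**2)
V = -630646
1/(V + F(8**2)) = 1/(-630646 + (-362 + 2*(8**2)**2)) = 1/(-630646 + (-362 + 2*64**2)) = 1/(-630646 + (-362 + 2*4096)) = 1/(-630646 + (-362 + 8192)) = 1/(-630646 + 7830) = 1/(-622816) = -1/622816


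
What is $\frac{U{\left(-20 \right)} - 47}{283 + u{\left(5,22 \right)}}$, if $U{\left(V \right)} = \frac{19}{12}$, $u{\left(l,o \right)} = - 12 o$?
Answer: $- \frac{545}{228} \approx -2.3904$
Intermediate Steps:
$U{\left(V \right)} = \frac{19}{12}$ ($U{\left(V \right)} = 19 \cdot \frac{1}{12} = \frac{19}{12}$)
$\frac{U{\left(-20 \right)} - 47}{283 + u{\left(5,22 \right)}} = \frac{\frac{19}{12} - 47}{283 - 264} = - \frac{545}{12 \left(283 - 264\right)} = - \frac{545}{12 \cdot 19} = \left(- \frac{545}{12}\right) \frac{1}{19} = - \frac{545}{228}$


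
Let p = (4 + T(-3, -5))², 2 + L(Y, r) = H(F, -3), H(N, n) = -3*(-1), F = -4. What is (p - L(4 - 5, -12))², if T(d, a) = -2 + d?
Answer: 0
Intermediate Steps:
H(N, n) = 3
L(Y, r) = 1 (L(Y, r) = -2 + 3 = 1)
p = 1 (p = (4 + (-2 - 3))² = (4 - 5)² = (-1)² = 1)
(p - L(4 - 5, -12))² = (1 - 1*1)² = (1 - 1)² = 0² = 0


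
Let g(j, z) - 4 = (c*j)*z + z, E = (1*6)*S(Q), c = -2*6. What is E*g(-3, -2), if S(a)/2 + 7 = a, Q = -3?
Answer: 8400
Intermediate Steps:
c = -12
S(a) = -14 + 2*a
E = -120 (E = (1*6)*(-14 + 2*(-3)) = 6*(-14 - 6) = 6*(-20) = -120)
g(j, z) = 4 + z - 12*j*z (g(j, z) = 4 + ((-12*j)*z + z) = 4 + (-12*j*z + z) = 4 + (z - 12*j*z) = 4 + z - 12*j*z)
E*g(-3, -2) = -120*(4 - 2 - 12*(-3)*(-2)) = -120*(4 - 2 - 72) = -120*(-70) = 8400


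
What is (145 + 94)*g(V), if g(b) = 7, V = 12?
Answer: 1673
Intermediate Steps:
(145 + 94)*g(V) = (145 + 94)*7 = 239*7 = 1673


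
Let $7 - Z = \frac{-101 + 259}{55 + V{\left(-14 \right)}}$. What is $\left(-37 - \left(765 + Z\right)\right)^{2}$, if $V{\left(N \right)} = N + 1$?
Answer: $\frac{285948100}{441} \approx 6.4841 \cdot 10^{5}$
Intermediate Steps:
$V{\left(N \right)} = 1 + N$
$Z = \frac{68}{21}$ ($Z = 7 - \frac{-101 + 259}{55 + \left(1 - 14\right)} = 7 - \frac{158}{55 - 13} = 7 - \frac{158}{42} = 7 - 158 \cdot \frac{1}{42} = 7 - \frac{79}{21} = \frac{68}{21} \approx 3.2381$)
$\left(-37 - \left(765 + Z\right)\right)^{2} = \left(-37 - \frac{16133}{21}\right)^{2} = \left(- \frac{16910}{21}\right)^{2} = \frac{285948100}{441}$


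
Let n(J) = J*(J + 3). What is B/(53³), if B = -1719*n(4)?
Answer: -48132/148877 ≈ -0.32330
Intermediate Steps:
n(J) = J*(3 + J)
B = -48132 (B = -6876*(3 + 4) = -6876*7 = -1719*28 = -48132)
B/(53³) = -48132/(53³) = -48132/148877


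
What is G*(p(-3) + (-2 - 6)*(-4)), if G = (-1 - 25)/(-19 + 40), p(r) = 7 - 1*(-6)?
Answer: -390/7 ≈ -55.714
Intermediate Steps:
p(r) = 13 (p(r) = 7 + 6 = 13)
G = -26/21 ≈ -1.2381
G*(p(-3) + (-2 - 6)*(-4)) = -26*(13 + (-2 - 6)*(-4))/21 = -26*(13 - 8*(-4))/21 = -26*(13 + 32)/21 = -26/21*45 = -390/7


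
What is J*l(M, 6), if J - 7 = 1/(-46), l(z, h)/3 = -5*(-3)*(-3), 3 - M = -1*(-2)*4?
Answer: -43335/46 ≈ -942.07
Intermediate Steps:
M = -5 (M = 3 - (-1*(-2))*4 = 3 - 2*4 = 3 - 1*8 = 3 - 8 = -5)
l(z, h) = -135 (l(z, h) = 3*(-5*(-3)*(-3)) = 3*(15*(-3)) = 3*(-45) = -135)
J = 321/46 (J = 7 + 1/(-46) = 7 - 1/46 = 321/46 ≈ 6.9783)
J*l(M, 6) = (321/46)*(-135) = -43335/46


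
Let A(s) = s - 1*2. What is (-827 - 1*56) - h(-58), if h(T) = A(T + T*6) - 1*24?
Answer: -451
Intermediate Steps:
A(s) = -2 + s (A(s) = s - 2 = -2 + s)
h(T) = -26 + 7*T (h(T) = (-2 + (T + T*6)) - 1*24 = (-2 + (T + 6*T)) - 24 = (-2 + 7*T) - 24 = -26 + 7*T)
(-827 - 1*56) - h(-58) = (-827 - 1*56) - (-26 + 7*(-58)) = (-827 - 56) - (-26 - 406) = -883 - 1*(-432) = -883 + 432 = -451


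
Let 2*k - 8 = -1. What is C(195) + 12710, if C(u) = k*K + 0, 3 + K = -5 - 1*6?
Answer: 12661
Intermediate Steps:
K = -14 (K = -3 + (-5 - 1*6) = -3 + (-5 - 6) = -3 - 11 = -14)
k = 7/2 (k = 4 + (1/2)*(-1) = 4 - 1/2 = 7/2 ≈ 3.5000)
C(u) = -49 (C(u) = (7/2)*(-14) + 0 = -49 + 0 = -49)
C(195) + 12710 = -49 + 12710 = 12661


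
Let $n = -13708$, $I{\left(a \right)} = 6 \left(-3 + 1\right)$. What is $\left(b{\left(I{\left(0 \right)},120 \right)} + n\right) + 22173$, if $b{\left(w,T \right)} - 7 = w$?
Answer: $8460$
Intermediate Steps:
$I{\left(a \right)} = -12$ ($I{\left(a \right)} = 6 \left(-2\right) = -12$)
$b{\left(w,T \right)} = 7 + w$
$\left(b{\left(I{\left(0 \right)},120 \right)} + n\right) + 22173 = \left(\left(7 - 12\right) - 13708\right) + 22173 = \left(-5 - 13708\right) + 22173 = -13713 + 22173 = 8460$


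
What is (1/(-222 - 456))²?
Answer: 1/459684 ≈ 2.1754e-6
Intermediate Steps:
(1/(-222 - 456))² = (1/(-678))² = (-1/678)² = 1/459684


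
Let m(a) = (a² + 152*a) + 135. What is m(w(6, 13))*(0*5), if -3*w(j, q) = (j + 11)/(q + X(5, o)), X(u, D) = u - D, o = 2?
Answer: 0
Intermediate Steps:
w(j, q) = -(11 + j)/(3*(3 + q)) (w(j, q) = -(j + 11)/(3*(q + (5 - 1*2))) = -(11 + j)/(3*(q + (5 - 2))) = -(11 + j)/(3*(q + 3)) = -(11 + j)/(3*(3 + q)))
m(a) = 135 + a² + 152*a
m(w(6, 13))*(0*5) = (135 + ((-11 - 1*6)/(3*(3 + 13)))² + 152*((-11 - 1*6)/(3*(3 + 13))))*(0*5) = (135 + ((⅓)*(-11 - 6)/16)² + 152*((⅓)*(-11 - 6)/16))*0 = (135 + ((⅓)*(1/16)*(-17))² + 152*((⅓)*(1/16)*(-17)))*0 = (135 + (-17/48)² + 152*(-17/48))*0 = (135 + 289/2304 - 323/6)*0 = (187297/2304)*0 = 0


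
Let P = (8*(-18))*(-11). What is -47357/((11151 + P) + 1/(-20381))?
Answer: -965183017/259552034 ≈ -3.7187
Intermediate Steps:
P = 1584 (P = -144*(-11) = 1584)
-47357/((11151 + P) + 1/(-20381)) = -47357/((11151 + 1584) + 1/(-20381)) = -47357/(12735 - 1/20381) = -47357/259552034/20381 = -47357*20381/259552034 = -965183017/259552034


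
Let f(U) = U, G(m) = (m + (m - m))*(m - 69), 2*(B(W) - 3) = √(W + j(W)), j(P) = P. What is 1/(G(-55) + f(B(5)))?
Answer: 13646/93106653 - √10/93106653 ≈ 0.00014653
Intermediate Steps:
B(W) = 3 + √2*√W/2 (B(W) = 3 + √(W + W)/2 = 3 + √(2*W)/2 = 3 + (√2*√W)/2 = 3 + √2*√W/2)
G(m) = m*(-69 + m) (G(m) = (m + 0)*(-69 + m) = m*(-69 + m))
1/(G(-55) + f(B(5))) = 1/(-55*(-69 - 55) + (3 + √2*√5/2)) = 1/(-55*(-124) + (3 + √10/2)) = 1/(6820 + (3 + √10/2)) = 1/(6823 + √10/2)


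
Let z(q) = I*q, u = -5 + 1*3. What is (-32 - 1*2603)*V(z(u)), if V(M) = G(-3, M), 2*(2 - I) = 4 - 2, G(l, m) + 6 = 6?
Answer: 0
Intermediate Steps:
G(l, m) = 0 (G(l, m) = -6 + 6 = 0)
u = -2 (u = -5 + 3 = -2)
I = 1 (I = 2 - (4 - 2)/2 = 2 - ½*2 = 2 - 1 = 1)
z(q) = q (z(q) = 1*q = q)
V(M) = 0
(-32 - 1*2603)*V(z(u)) = (-32 - 1*2603)*0 = (-32 - 2603)*0 = -2635*0 = 0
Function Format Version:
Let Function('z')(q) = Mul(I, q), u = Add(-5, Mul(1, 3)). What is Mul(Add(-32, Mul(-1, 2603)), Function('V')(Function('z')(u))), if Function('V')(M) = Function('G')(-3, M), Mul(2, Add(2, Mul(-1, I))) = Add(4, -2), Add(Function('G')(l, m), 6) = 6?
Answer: 0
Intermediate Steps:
Function('G')(l, m) = 0 (Function('G')(l, m) = Add(-6, 6) = 0)
u = -2 (u = Add(-5, 3) = -2)
I = 1 (I = Add(2, Mul(Rational(-1, 2), Add(4, -2))) = Add(2, Mul(Rational(-1, 2), 2)) = Add(2, -1) = 1)
Function('z')(q) = q (Function('z')(q) = Mul(1, q) = q)
Function('V')(M) = 0
Mul(Add(-32, Mul(-1, 2603)), Function('V')(Function('z')(u))) = Mul(Add(-32, Mul(-1, 2603)), 0) = Mul(Add(-32, -2603), 0) = Mul(-2635, 0) = 0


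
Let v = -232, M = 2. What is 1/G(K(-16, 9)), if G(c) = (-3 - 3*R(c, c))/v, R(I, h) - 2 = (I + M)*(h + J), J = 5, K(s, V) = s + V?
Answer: 232/39 ≈ 5.9487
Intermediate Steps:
K(s, V) = V + s
R(I, h) = 2 + (2 + I)*(5 + h) (R(I, h) = 2 + (I + 2)*(h + 5) = 2 + (2 + I)*(5 + h))
G(c) = 39/232 + 3*c**2/232 + 21*c/232 (G(c) = (-3 - 3*(12 + 2*c + 5*c + c*c))/(-232) = (-3 - 3*(12 + 2*c + 5*c + c**2))*(-1/232) = (-3 - 3*(12 + c**2 + 7*c))*(-1/232) = (-3 + (-36 - 21*c - 3*c**2))*(-1/232) = (-39 - 21*c - 3*c**2)*(-1/232) = 39/232 + 3*c**2/232 + 21*c/232)
1/G(K(-16, 9)) = 1/(39/232 + 3*(9 - 16)**2/232 + 21*(9 - 16)/232) = 1/(39/232 + (3/232)*(-7)**2 + (21/232)*(-7)) = 1/(39/232 + (3/232)*49 - 147/232) = 1/(39/232 + 147/232 - 147/232) = 1/(39/232) = 232/39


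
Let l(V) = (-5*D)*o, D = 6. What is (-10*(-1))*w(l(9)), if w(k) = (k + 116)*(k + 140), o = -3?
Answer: 473800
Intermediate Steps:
l(V) = 90 (l(V) = -5*6*(-3) = -30*(-3) = 90)
w(k) = (116 + k)*(140 + k)
(-10*(-1))*w(l(9)) = (-10*(-1))*(16240 + 90² + 256*90) = 10*(16240 + 8100 + 23040) = 10*47380 = 473800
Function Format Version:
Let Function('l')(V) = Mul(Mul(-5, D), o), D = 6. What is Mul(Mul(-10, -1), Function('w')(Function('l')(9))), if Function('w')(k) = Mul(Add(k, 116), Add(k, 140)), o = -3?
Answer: 473800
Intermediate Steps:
Function('l')(V) = 90 (Function('l')(V) = Mul(Mul(-5, 6), -3) = Mul(-30, -3) = 90)
Function('w')(k) = Mul(Add(116, k), Add(140, k))
Mul(Mul(-10, -1), Function('w')(Function('l')(9))) = Mul(Mul(-10, -1), Add(16240, Pow(90, 2), Mul(256, 90))) = Mul(10, Add(16240, 8100, 23040)) = Mul(10, 47380) = 473800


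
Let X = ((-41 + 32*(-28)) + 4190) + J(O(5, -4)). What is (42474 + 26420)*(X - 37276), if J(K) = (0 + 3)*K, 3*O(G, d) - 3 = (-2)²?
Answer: -2343498304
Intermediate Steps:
O(G, d) = 7/3 (O(G, d) = 1 + (⅓)*(-2)² = 1 + (⅓)*4 = 1 + 4/3 = 7/3)
J(K) = 3*K
X = 3260 (X = ((-41 + 32*(-28)) + 4190) + 3*(7/3) = ((-41 - 896) + 4190) + 7 = (-937 + 4190) + 7 = 3253 + 7 = 3260)
(42474 + 26420)*(X - 37276) = (42474 + 26420)*(3260 - 37276) = 68894*(-34016) = -2343498304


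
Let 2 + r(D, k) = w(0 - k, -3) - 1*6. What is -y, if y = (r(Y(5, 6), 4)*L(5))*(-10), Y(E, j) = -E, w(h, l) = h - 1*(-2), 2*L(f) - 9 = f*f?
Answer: -1700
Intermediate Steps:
L(f) = 9/2 + f²/2 (L(f) = 9/2 + (f*f)/2 = 9/2 + f²/2)
w(h, l) = 2 + h (w(h, l) = h + 2 = 2 + h)
r(D, k) = -6 - k (r(D, k) = -2 + ((2 + (0 - k)) - 1*6) = -2 + ((2 - k) - 6) = -2 + (-4 - k) = -6 - k)
y = 1700 (y = ((-6 - 1*4)*(9/2 + (½)*5²))*(-10) = ((-6 - 4)*(9/2 + (½)*25))*(-10) = -10*(9/2 + 25/2)*(-10) = -10*17*(-10) = -170*(-10) = 1700)
-y = -1*1700 = -1700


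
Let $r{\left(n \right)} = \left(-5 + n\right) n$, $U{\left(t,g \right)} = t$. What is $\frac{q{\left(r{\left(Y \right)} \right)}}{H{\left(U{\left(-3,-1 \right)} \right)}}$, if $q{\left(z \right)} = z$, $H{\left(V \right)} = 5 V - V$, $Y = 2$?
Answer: $\frac{1}{2} \approx 0.5$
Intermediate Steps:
$H{\left(V \right)} = 4 V$
$r{\left(n \right)} = n \left(-5 + n\right)$
$\frac{q{\left(r{\left(Y \right)} \right)}}{H{\left(U{\left(-3,-1 \right)} \right)}} = \frac{2 \left(-5 + 2\right)}{4 \left(-3\right)} = \frac{2 \left(-3\right)}{-12} = \left(- \frac{1}{12}\right) \left(-6\right) = \frac{1}{2}$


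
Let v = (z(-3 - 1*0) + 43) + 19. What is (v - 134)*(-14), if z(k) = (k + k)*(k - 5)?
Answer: 336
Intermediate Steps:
z(k) = 2*k*(-5 + k) (z(k) = (2*k)*(-5 + k) = 2*k*(-5 + k))
v = 110 (v = (2*(-3 - 1*0)*(-5 + (-3 - 1*0)) + 43) + 19 = (2*(-3 + 0)*(-5 + (-3 + 0)) + 43) + 19 = (2*(-3)*(-5 - 3) + 43) + 19 = (2*(-3)*(-8) + 43) + 19 = (48 + 43) + 19 = 91 + 19 = 110)
(v - 134)*(-14) = (110 - 134)*(-14) = -24*(-14) = 336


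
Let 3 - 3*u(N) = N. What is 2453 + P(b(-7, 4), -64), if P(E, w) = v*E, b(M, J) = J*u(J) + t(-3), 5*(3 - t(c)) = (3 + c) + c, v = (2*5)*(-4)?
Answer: 7087/3 ≈ 2362.3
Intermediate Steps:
u(N) = 1 - N/3
v = -40 (v = 10*(-4) = -40)
t(c) = 12/5 - 2*c/5 (t(c) = 3 - ((3 + c) + c)/5 = 3 - (3 + 2*c)/5 = 3 + (-3/5 - 2*c/5) = 12/5 - 2*c/5)
b(M, J) = 18/5 + J*(1 - J/3) (b(M, J) = J*(1 - J/3) + (12/5 - 2/5*(-3)) = J*(1 - J/3) + (12/5 + 6/5) = J*(1 - J/3) + 18/5 = 18/5 + J*(1 - J/3))
P(E, w) = -40*E
2453 + P(b(-7, 4), -64) = 2453 - 40*(18/5 - 1/3*4*(-3 + 4)) = 2453 - 40*(18/5 - 1/3*4*1) = 2453 - 40*(18/5 - 4/3) = 2453 - 40*34/15 = 2453 - 272/3 = 7087/3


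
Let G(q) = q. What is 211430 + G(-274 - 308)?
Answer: 210848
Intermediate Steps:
211430 + G(-274 - 308) = 211430 + (-274 - 308) = 211430 - 582 = 210848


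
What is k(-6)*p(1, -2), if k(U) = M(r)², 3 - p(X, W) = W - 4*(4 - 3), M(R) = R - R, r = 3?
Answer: 0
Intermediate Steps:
M(R) = 0
p(X, W) = 7 - W (p(X, W) = 3 - (W - 4*(4 - 3)) = 3 - (W - 4*1) = 3 - (W - 4) = 3 - (-4 + W) = 3 + (4 - W) = 7 - W)
k(U) = 0 (k(U) = 0² = 0)
k(-6)*p(1, -2) = 0*(7 - 1*(-2)) = 0*(7 + 2) = 0*9 = 0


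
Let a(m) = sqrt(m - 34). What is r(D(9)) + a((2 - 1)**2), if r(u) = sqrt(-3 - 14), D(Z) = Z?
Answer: I*(sqrt(17) + sqrt(33)) ≈ 9.8677*I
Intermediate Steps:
a(m) = sqrt(-34 + m)
r(u) = I*sqrt(17) (r(u) = sqrt(-17) = I*sqrt(17))
r(D(9)) + a((2 - 1)**2) = I*sqrt(17) + sqrt(-34 + (2 - 1)**2) = I*sqrt(17) + sqrt(-34 + 1**2) = I*sqrt(17) + sqrt(-34 + 1) = I*sqrt(17) + sqrt(-33) = I*sqrt(17) + I*sqrt(33)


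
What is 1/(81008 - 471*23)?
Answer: 1/70175 ≈ 1.4250e-5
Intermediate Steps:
1/(81008 - 471*23) = 1/(81008 - 10833) = 1/70175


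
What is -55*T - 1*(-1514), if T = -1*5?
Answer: 1789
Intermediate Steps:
T = -5
-55*T - 1*(-1514) = -55*(-5) - 1*(-1514) = 275 + 1514 = 1789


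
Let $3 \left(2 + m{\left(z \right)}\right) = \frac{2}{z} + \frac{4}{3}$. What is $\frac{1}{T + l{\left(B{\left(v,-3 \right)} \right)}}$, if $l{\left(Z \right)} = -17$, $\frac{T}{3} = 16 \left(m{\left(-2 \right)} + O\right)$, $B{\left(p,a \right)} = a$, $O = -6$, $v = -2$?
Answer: $- \frac{3}{1187} \approx -0.0025274$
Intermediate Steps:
$m{\left(z \right)} = - \frac{14}{9} + \frac{2}{3 z}$ ($m{\left(z \right)} = -2 + \frac{\frac{2}{z} + \frac{4}{3}}{3} = -2 + \frac{\frac{4}{3} + \frac{2}{z}}{3} = -2 + \left(\frac{4}{9} + \frac{2}{3 z}\right) = - \frac{14}{9} + \frac{2}{3 z}$)
$T = - \frac{1136}{3}$ ($T = 3 \cdot 16 \left(\frac{2 \left(3 - -14\right)}{9 \left(-2\right)} - 6\right) = 3 \cdot 16 \left(\frac{2}{9} \left(- \frac{1}{2}\right) \left(3 + 14\right) - 6\right) = 3 \cdot 16 \left(\frac{2}{9} \left(- \frac{1}{2}\right) 17 - 6\right) = 3 \cdot 16 \left(- \frac{17}{9} - 6\right) = 3 \cdot 16 \left(- \frac{71}{9}\right) = 3 \left(- \frac{1136}{9}\right) = - \frac{1136}{3} \approx -378.67$)
$\frac{1}{T + l{\left(B{\left(v,-3 \right)} \right)}} = \frac{1}{- \frac{1136}{3} - 17} = \frac{1}{- \frac{1187}{3}} = - \frac{3}{1187}$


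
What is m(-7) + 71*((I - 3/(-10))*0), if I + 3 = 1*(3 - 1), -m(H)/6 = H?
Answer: 42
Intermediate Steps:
m(H) = -6*H
I = -1 (I = -3 + 1*(3 - 1) = -3 + 1*2 = -3 + 2 = -1)
m(-7) + 71*((I - 3/(-10))*0) = -6*(-7) + 71*((-1 - 3/(-10))*0) = 42 + 71*((-1 - 3*(-⅒))*0) = 42 + 71*((-1 + 3/10)*0) = 42 + 71*(-7/10*0) = 42 + 71*0 = 42 + 0 = 42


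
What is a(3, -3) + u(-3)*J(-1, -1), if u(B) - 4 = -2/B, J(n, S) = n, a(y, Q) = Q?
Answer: -23/3 ≈ -7.6667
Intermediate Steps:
u(B) = 4 - 2/B
a(3, -3) + u(-3)*J(-1, -1) = -3 + (4 - 2/(-3))*(-1) = -3 + (4 - 2*(-⅓))*(-1) = -3 + (4 + ⅔)*(-1) = -3 + (14/3)*(-1) = -3 - 14/3 = -23/3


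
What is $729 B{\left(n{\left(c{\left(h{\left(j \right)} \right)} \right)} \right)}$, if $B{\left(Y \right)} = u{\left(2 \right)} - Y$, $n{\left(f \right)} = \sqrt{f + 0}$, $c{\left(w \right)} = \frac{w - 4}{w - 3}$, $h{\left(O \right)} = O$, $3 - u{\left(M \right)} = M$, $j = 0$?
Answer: $729 - 486 \sqrt{3} \approx -112.78$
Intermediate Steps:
$u{\left(M \right)} = 3 - M$
$c{\left(w \right)} = \frac{-4 + w}{-3 + w}$
$n{\left(f \right)} = \sqrt{f}$
$B{\left(Y \right)} = 1 - Y$ ($B{\left(Y \right)} = \left(3 - 2\right) - Y = 1 - Y$)
$729 B{\left(n{\left(c{\left(h{\left(j \right)} \right)} \right)} \right)} = 729 \left(1 - \sqrt{\frac{-4 + 0}{-3 + 0}}\right) = 729 \left(1 - \sqrt{\frac{1}{-3} \left(-4\right)}\right) = 729 \left(1 - \sqrt{\left(- \frac{1}{3}\right) \left(-4\right)}\right) = 729 \left(1 - \sqrt{\frac{4}{3}}\right) = 729 \left(1 - \frac{2 \sqrt{3}}{3}\right) = 729 - 486 \sqrt{3}$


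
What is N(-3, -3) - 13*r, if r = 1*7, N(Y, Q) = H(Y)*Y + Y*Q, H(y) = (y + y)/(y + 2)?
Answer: -100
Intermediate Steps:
H(y) = 2*y/(2 + y) (H(y) = (2*y)/(2 + y) = 2*y/(2 + y))
N(Y, Q) = Q*Y + 2*Y²/(2 + Y) (N(Y, Q) = (2*Y/(2 + Y))*Y + Y*Q = 2*Y²/(2 + Y) + Q*Y = Q*Y + 2*Y²/(2 + Y))
r = 7
N(-3, -3) - 13*r = -3*(2*(-3) - 3*(2 - 3))/(2 - 3) - 13*7 = -3*(-6 - 3*(-1))/(-1) - 91 = -3*(-1)*(-6 + 3) - 91 = -3*(-1)*(-3) - 91 = -9 - 91 = -100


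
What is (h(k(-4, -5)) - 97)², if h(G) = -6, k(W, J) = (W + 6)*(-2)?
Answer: 10609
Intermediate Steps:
k(W, J) = -12 - 2*W (k(W, J) = (6 + W)*(-2) = -12 - 2*W)
(h(k(-4, -5)) - 97)² = (-6 - 97)² = (-103)² = 10609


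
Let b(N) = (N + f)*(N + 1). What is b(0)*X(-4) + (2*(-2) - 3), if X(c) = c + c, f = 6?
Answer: -55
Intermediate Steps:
X(c) = 2*c
b(N) = (1 + N)*(6 + N) (b(N) = (N + 6)*(N + 1) = (6 + N)*(1 + N) = (1 + N)*(6 + N))
b(0)*X(-4) + (2*(-2) - 3) = (6 + 0² + 7*0)*(2*(-4)) + (2*(-2) - 3) = (6 + 0 + 0)*(-8) + (-4 - 3) = 6*(-8) - 7 = -48 - 7 = -55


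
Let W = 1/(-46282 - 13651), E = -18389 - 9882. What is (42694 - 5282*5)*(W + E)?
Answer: -27591053403696/59933 ≈ -4.6036e+8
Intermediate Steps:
E = -28271
W = -1/59933 (W = 1/(-59933) = -1/59933 ≈ -1.6685e-5)
(42694 - 5282*5)*(W + E) = (42694 - 5282*5)*(-1/59933 - 28271) = (42694 - 26410)*(-1694365844/59933) = 16284*(-1694365844/59933) = -27591053403696/59933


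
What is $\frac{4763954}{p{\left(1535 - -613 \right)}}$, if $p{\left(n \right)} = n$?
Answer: $\frac{2381977}{1074} \approx 2217.9$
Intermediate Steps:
$\frac{4763954}{p{\left(1535 - -613 \right)}} = \frac{4763954}{1535 - -613} = \frac{4763954}{1535 + 613} = \frac{4763954}{2148} = 4763954 \cdot \frac{1}{2148} = \frac{2381977}{1074}$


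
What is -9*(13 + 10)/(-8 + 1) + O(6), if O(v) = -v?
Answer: 165/7 ≈ 23.571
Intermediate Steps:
-9*(13 + 10)/(-8 + 1) + O(6) = -9*(13 + 10)/(-8 + 1) - 1*6 = -207/(-7) - 6 = -207*(-1)/7 - 6 = -9*(-23/7) - 6 = 207/7 - 6 = 165/7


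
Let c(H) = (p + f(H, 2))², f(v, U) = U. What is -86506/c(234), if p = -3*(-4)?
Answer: -6179/14 ≈ -441.36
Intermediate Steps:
p = 12
c(H) = 196 (c(H) = (12 + 2)² = 14² = 196)
-86506/c(234) = -86506/196 = -86506*1/196 = -6179/14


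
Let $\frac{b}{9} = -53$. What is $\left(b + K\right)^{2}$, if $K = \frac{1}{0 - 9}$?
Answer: $\frac{18438436}{81} \approx 2.2764 \cdot 10^{5}$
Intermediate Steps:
$b = -477$ ($b = 9 \left(-53\right) = -477$)
$K = - \frac{1}{9}$ ($K = \frac{1}{-9} = - \frac{1}{9} \approx -0.11111$)
$\left(b + K\right)^{2} = \left(-477 - \frac{1}{9}\right)^{2} = \left(- \frac{4294}{9}\right)^{2} = \frac{18438436}{81}$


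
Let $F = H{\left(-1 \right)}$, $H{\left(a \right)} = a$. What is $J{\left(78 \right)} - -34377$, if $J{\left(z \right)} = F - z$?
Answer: $34298$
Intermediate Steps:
$F = -1$
$J{\left(z \right)} = -1 - z$
$J{\left(78 \right)} - -34377 = \left(-1 - 78\right) - -34377 = \left(-1 - 78\right) + 34377 = -79 + 34377 = 34298$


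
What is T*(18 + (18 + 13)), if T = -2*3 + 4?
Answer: -98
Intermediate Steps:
T = -2 (T = -6 + 4 = -2)
T*(18 + (18 + 13)) = -2*(18 + (18 + 13)) = -2*(18 + 31) = -2*49 = -98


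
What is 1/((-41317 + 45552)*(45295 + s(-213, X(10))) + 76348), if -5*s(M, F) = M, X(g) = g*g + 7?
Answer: 1/192081084 ≈ 5.2061e-9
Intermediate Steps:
X(g) = 7 + g² (X(g) = g² + 7 = 7 + g²)
s(M, F) = -M/5
1/((-41317 + 45552)*(45295 + s(-213, X(10))) + 76348) = 1/((-41317 + 45552)*(45295 - ⅕*(-213)) + 76348) = 1/(4235*(45295 + 213/5) + 76348) = 1/(4235*(226688/5) + 76348) = 1/(192004736 + 76348) = 1/192081084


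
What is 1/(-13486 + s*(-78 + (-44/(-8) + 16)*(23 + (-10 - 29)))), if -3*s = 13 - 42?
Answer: -3/52696 ≈ -5.6930e-5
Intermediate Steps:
s = 29/3 (s = -(13 - 42)/3 = -⅓*(-29) = 29/3 ≈ 9.6667)
1/(-13486 + s*(-78 + (-44/(-8) + 16)*(23 + (-10 - 29)))) = 1/(-13486 + 29*(-78 + (-44/(-8) + 16)*(23 + (-10 - 29)))/3) = 1/(-13486 + 29*(-78 + (-44*(-⅛) + 16)*(23 - 39))/3) = 1/(-13486 + 29*(-78 + (11/2 + 16)*(-16))/3) = 1/(-13486 + 29*(-78 + (43/2)*(-16))/3) = 1/(-13486 + 29*(-78 - 344)/3) = 1/(-13486 + (29/3)*(-422)) = 1/(-13486 - 12238/3) = 1/(-52696/3) = -3/52696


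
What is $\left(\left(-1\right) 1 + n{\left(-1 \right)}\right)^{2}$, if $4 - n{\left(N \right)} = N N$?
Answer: $4$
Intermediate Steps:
$n{\left(N \right)} = 4 - N^{2}$ ($n{\left(N \right)} = 4 - N N = 4 - N^{2}$)
$\left(\left(-1\right) 1 + n{\left(-1 \right)}\right)^{2} = \left(\left(-1\right) 1 + \left(4 - \left(-1\right)^{2}\right)\right)^{2} = \left(-1 + \left(4 - 1\right)\right)^{2} = \left(-1 + 3\right)^{2} = 2^{2} = 4$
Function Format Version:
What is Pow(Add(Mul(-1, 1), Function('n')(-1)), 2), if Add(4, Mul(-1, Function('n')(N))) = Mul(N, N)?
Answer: 4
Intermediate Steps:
Function('n')(N) = Add(4, Mul(-1, Pow(N, 2))) (Function('n')(N) = Add(4, Mul(-1, Mul(N, N))) = Add(4, Mul(-1, Pow(N, 2))))
Pow(Add(Mul(-1, 1), Function('n')(-1)), 2) = Pow(Add(Mul(-1, 1), Add(4, Mul(-1, Pow(-1, 2)))), 2) = Pow(Add(-1, Add(4, Mul(-1, 1))), 2) = Pow(Add(-1, Add(4, -1)), 2) = Pow(Add(-1, 3), 2) = Pow(2, 2) = 4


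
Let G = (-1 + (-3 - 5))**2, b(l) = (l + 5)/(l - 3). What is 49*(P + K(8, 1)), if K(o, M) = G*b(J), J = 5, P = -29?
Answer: 18424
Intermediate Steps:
b(l) = (5 + l)/(-3 + l)
G = 81 (G = (-1 - 8)**2 = (-9)**2 = 81)
K(o, M) = 405 (K(o, M) = 81*((5 + 5)/(-3 + 5)) = 81*(10/2) = 81*((1/2)*10) = 81*5 = 405)
49*(P + K(8, 1)) = 49*(-29 + 405) = 49*376 = 18424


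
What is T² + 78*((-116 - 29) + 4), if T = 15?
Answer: -10773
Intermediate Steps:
T² + 78*((-116 - 29) + 4) = 15² + 78*((-116 - 29) + 4) = 225 + 78*(-145 + 4) = 225 + 78*(-141) = 225 - 10998 = -10773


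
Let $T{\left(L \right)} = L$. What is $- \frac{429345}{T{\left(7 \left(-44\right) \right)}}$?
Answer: $\frac{61335}{44} \approx 1394.0$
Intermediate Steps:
$- \frac{429345}{T{\left(7 \left(-44\right) \right)}} = - \frac{429345}{7 \left(-44\right)} = - \frac{429345}{-308} = \left(-429345\right) \left(- \frac{1}{308}\right) = \frac{61335}{44}$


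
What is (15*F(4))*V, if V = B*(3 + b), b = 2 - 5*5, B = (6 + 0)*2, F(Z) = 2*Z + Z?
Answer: -43200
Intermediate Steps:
F(Z) = 3*Z
B = 12 (B = 6*2 = 12)
b = -23 (b = 2 - 25 = -23)
V = -240 (V = 12*(3 - 23) = 12*(-20) = -240)
(15*F(4))*V = (15*(3*4))*(-240) = (15*12)*(-240) = 180*(-240) = -43200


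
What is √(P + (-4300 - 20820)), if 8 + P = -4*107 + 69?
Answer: I*√25487 ≈ 159.65*I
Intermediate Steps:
P = -367 (P = -8 + (-4*107 + 69) = -8 + (-428 + 69) = -8 - 359 = -367)
√(P + (-4300 - 20820)) = √(-367 + (-4300 - 20820)) = √(-367 - 25120) = √(-25487) = I*√25487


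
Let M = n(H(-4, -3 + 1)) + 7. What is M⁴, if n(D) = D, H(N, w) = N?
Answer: 81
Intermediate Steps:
M = 3 (M = -4 + 7 = 3)
M⁴ = 3⁴ = 81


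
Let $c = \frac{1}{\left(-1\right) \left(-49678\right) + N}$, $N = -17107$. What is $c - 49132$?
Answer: $- \frac{1600278371}{32571} \approx -49132.0$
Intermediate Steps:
$c = \frac{1}{32571}$ ($c = \frac{1}{\left(-1\right) \left(-49678\right) - 17107} = \frac{1}{49678 - 17107} = \frac{1}{32571} \approx 3.0702 \cdot 10^{-5}$)
$c - 49132 = \frac{1}{32571} - 49132 = - \frac{1600278371}{32571}$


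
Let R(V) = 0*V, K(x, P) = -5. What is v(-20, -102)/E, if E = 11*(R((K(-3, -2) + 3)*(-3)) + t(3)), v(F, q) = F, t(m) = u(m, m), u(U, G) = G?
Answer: -20/33 ≈ -0.60606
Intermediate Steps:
t(m) = m
R(V) = 0
E = 33 (E = 11*(0 + 3) = 11*3 = 33)
v(-20, -102)/E = -20/33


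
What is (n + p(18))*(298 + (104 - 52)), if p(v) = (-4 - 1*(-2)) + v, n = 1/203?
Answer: 162450/29 ≈ 5601.7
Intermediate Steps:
n = 1/203 ≈ 0.0049261
p(v) = -2 + v (p(v) = (-4 + 2) + v = -2 + v)
(n + p(18))*(298 + (104 - 52)) = (1/203 + (-2 + 18))*(298 + (104 - 52)) = (1/203 + 16)*(298 + 52) = (3249/203)*350 = 162450/29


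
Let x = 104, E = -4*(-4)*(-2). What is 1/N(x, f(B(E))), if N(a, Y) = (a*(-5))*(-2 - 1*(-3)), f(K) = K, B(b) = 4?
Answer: -1/520 ≈ -0.0019231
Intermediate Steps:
E = -32 (E = 16*(-2) = -32)
N(a, Y) = -5*a (N(a, Y) = (-5*a)*(-2 + 3) = -5*a*1 = -5*a)
1/N(x, f(B(E))) = 1/(-5*104) = 1/(-520) = -1/520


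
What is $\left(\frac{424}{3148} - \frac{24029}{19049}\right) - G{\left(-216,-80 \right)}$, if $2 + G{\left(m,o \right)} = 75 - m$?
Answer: $- \frac{4349453336}{14991563} \approx -290.13$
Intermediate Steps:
$G{\left(m,o \right)} = 73 - m$ ($G{\left(m,o \right)} = -2 - \left(-75 + m\right) = 73 - m$)
$\left(\frac{424}{3148} - \frac{24029}{19049}\right) - G{\left(-216,-80 \right)} = \left(\frac{424}{3148} - \frac{24029}{19049}\right) - \left(73 - -216\right) = \left(424 \cdot \frac{1}{3148} - \frac{24029}{19049}\right) - \left(73 + 216\right) = \left(\frac{106}{787} - \frac{24029}{19049}\right) - 289 = - \frac{16891629}{14991563} - 289 = - \frac{4349453336}{14991563}$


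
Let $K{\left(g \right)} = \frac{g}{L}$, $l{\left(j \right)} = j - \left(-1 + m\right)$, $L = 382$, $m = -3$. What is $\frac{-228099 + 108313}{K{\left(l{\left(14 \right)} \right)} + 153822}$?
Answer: $- \frac{22879126}{29380011} \approx -0.77873$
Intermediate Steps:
$l{\left(j \right)} = 4 + j$ ($l{\left(j \right)} = j - \left(-1 - 3\right) = j - -4 = j + 4 = 4 + j$)
$K{\left(g \right)} = \frac{g}{382}$
$\frac{-228099 + 108313}{K{\left(l{\left(14 \right)} \right)} + 153822} = \frac{-228099 + 108313}{\frac{4 + 14}{382} + 153822} = - \frac{119786}{\frac{1}{382} \cdot 18 + 153822} = - \frac{119786}{\frac{9}{191} + 153822} = - \frac{119786}{\frac{29380011}{191}} = \left(-119786\right) \frac{191}{29380011} = - \frac{22879126}{29380011}$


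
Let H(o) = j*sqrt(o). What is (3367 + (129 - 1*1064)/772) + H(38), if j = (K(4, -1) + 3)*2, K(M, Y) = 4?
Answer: 2598389/772 + 14*sqrt(38) ≈ 3452.1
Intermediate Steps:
j = 14 (j = (4 + 3)*2 = 7*2 = 14)
H(o) = 14*sqrt(o)
(3367 + (129 - 1*1064)/772) + H(38) = (3367 + (129 - 1*1064)/772) + 14*sqrt(38) = (3367 + (129 - 1064)*(1/772)) + 14*sqrt(38) = (3367 - 935*1/772) + 14*sqrt(38) = (3367 - 935/772) + 14*sqrt(38) = 2598389/772 + 14*sqrt(38)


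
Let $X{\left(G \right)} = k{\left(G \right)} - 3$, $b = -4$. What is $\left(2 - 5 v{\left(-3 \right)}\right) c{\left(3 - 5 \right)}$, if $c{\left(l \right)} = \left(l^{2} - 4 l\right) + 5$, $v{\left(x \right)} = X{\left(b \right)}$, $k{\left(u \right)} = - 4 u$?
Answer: $-1071$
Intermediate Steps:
$X{\left(G \right)} = -3 - 4 G$ ($X{\left(G \right)} = - 4 G - 3 = -3 - 4 G$)
$v{\left(x \right)} = 13$ ($v{\left(x \right)} = -3 - -16 = -3 + 16 = 13$)
$c{\left(l \right)} = 5 + l^{2} - 4 l$
$\left(2 - 5 v{\left(-3 \right)}\right) c{\left(3 - 5 \right)} = \left(2 - 65\right) \left(5 + \left(3 - 5\right)^{2} - 4 \left(3 - 5\right)\right) = \left(2 - 65\right) \left(5 + \left(-2\right)^{2} - -8\right) = - 63 \left(5 + 4 + 8\right) = \left(-63\right) 17 = -1071$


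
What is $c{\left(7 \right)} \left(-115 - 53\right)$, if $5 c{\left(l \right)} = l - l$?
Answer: $0$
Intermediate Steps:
$c{\left(l \right)} = 0$ ($c{\left(l \right)} = \frac{l - l}{5} = \frac{1}{5} \cdot 0 = 0$)
$c{\left(7 \right)} \left(-115 - 53\right) = 0 \left(-115 - 53\right) = 0 \left(-168\right) = 0$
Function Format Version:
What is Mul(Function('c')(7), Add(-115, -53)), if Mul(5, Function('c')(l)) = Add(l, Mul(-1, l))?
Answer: 0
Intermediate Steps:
Function('c')(l) = 0 (Function('c')(l) = Mul(Rational(1, 5), Add(l, Mul(-1, l))) = Mul(Rational(1, 5), 0) = 0)
Mul(Function('c')(7), Add(-115, -53)) = Mul(0, Add(-115, -53)) = Mul(0, -168) = 0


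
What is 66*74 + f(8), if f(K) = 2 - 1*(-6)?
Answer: 4892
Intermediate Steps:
f(K) = 8 (f(K) = 2 + 6 = 8)
66*74 + f(8) = 66*74 + 8 = 4884 + 8 = 4892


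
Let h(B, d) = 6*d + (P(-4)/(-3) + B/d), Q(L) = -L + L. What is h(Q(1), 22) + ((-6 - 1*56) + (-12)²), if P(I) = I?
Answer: 646/3 ≈ 215.33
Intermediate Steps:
Q(L) = 0
h(B, d) = 4/3 + 6*d + B/d (h(B, d) = 6*d + (-4/(-3) + B/d) = 6*d + (-4*(-⅓) + B/d) = 6*d + (4/3 + B/d) = 4/3 + 6*d + B/d)
h(Q(1), 22) + ((-6 - 1*56) + (-12)²) = (4/3 + 6*22 + 0/22) + ((-6 - 1*56) + (-12)²) = (4/3 + 132 + 0*(1/22)) + ((-6 - 56) + 144) = (4/3 + 132 + 0) + (-62 + 144) = 400/3 + 82 = 646/3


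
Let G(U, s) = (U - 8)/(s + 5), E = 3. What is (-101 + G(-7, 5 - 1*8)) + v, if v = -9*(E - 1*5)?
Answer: -181/2 ≈ -90.500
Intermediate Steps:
G(U, s) = (-8 + U)/(5 + s)
v = 18 (v = -9*(3 - 1*5) = -9*(3 - 5) = -9*(-2) = 18)
(-101 + G(-7, 5 - 1*8)) + v = (-101 + (-8 - 7)/(5 + (5 - 1*8))) + 18 = (-101 - 15/(5 + (5 - 8))) + 18 = (-101 - 15/(5 - 3)) + 18 = (-101 - 15/2) + 18 = -217/2 + 18 = -181/2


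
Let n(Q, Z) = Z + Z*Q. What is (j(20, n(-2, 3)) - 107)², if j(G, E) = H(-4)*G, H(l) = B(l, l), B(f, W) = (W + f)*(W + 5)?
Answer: 71289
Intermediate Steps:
B(f, W) = (5 + W)*(W + f) (B(f, W) = (W + f)*(5 + W) = (5 + W)*(W + f))
H(l) = 2*l² + 10*l (H(l) = l² + 5*l + 5*l + l*l = l² + 5*l + 5*l + l² = 2*l² + 10*l)
n(Q, Z) = Z + Q*Z
j(G, E) = -8*G (j(G, E) = (2*(-4)*(5 - 4))*G = (2*(-4)*1)*G = -8*G)
(j(20, n(-2, 3)) - 107)² = (-8*20 - 107)² = (-160 - 107)² = (-267)² = 71289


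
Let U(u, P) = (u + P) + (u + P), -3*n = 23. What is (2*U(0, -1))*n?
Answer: 92/3 ≈ 30.667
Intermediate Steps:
n = -23/3 (n = -⅓*23 = -23/3 ≈ -7.6667)
U(u, P) = 2*P + 2*u (U(u, P) = (P + u) + (P + u) = 2*P + 2*u)
(2*U(0, -1))*n = (2*(2*(-1) + 2*0))*(-23/3) = (2*(-2 + 0))*(-23/3) = (2*(-2))*(-23/3) = -4*(-23/3) = 92/3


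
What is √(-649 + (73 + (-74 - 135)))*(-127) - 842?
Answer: -842 - 127*I*√785 ≈ -842.0 - 3558.3*I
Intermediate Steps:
√(-649 + (73 + (-74 - 135)))*(-127) - 842 = √(-649 + (73 - 209))*(-127) - 842 = √(-649 - 136)*(-127) - 842 = √(-785)*(-127) - 842 = (I*√785)*(-127) - 842 = -127*I*√785 - 842 = -842 - 127*I*√785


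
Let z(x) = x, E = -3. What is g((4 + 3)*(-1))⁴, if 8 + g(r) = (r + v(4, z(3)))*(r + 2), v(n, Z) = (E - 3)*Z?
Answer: 187388721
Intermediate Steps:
v(n, Z) = -6*Z (v(n, Z) = (-3 - 3)*Z = -6*Z)
g(r) = -8 + (-18 + r)*(2 + r) (g(r) = -8 + (r - 6*3)*(r + 2) = -8 + (r - 18)*(2 + r) = -8 + (-18 + r)*(2 + r))
g((4 + 3)*(-1))⁴ = (-44 + ((4 + 3)*(-1))² - 16*(4 + 3)*(-1))⁴ = (-44 + (7*(-1))² - 112*(-1))⁴ = (-44 + (-7)² - 16*(-7))⁴ = (-44 + 49 + 112)⁴ = 117⁴ = 187388721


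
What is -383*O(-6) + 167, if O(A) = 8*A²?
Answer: -110137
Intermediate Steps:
-383*O(-6) + 167 = -3064*(-6)² + 167 = -3064*36 + 167 = -383*288 + 167 = -110304 + 167 = -110137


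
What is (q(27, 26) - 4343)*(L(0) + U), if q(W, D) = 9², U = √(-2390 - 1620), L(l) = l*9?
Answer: -4262*I*√4010 ≈ -2.6989e+5*I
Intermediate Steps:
L(l) = 9*l
U = I*√4010 (U = √(-4010) = I*√4010 ≈ 63.325*I)
q(W, D) = 81
(q(27, 26) - 4343)*(L(0) + U) = (81 - 4343)*(9*0 + I*√4010) = -4262*(0 + I*√4010) = -4262*I*√4010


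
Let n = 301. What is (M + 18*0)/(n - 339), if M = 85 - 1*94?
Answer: 9/38 ≈ 0.23684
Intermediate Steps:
M = -9 (M = 85 - 94 = -9)
(M + 18*0)/(n - 339) = (-9 + 18*0)/(301 - 339) = (-9 + 0)/(-38) = -9*(-1/38) = 9/38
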